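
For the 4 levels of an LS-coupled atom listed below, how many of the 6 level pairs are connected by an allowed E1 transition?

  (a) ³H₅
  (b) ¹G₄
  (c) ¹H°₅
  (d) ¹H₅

(a)–(b): forbidden (parity, ΔS).
(a)–(c): forbidden (ΔS).
(a)–(d): forbidden (parity, ΔS).
(b)–(c): allowed.
(b)–(d): forbidden (parity).
(c)–(d): allowed.
Allowed pairs: 2 of 6.

2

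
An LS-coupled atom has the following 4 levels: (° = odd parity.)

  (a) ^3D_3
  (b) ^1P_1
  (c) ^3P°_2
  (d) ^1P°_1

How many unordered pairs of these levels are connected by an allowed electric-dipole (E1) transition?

(a)–(b): forbidden (parity, ΔS, ΔJ).
(a)–(c): allowed.
(a)–(d): forbidden (ΔS, ΔJ).
(b)–(c): forbidden (ΔS).
(b)–(d): allowed.
(c)–(d): forbidden (parity, ΔS).
Allowed pairs: 2 of 6.

2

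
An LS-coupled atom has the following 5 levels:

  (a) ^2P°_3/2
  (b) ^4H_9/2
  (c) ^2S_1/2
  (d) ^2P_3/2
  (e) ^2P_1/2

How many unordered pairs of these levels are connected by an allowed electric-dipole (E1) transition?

(a)–(b): forbidden (ΔS, ΔL, ΔJ).
(a)–(c): allowed.
(a)–(d): allowed.
(a)–(e): allowed.
(b)–(c): forbidden (parity, ΔS, ΔL, ΔJ).
(b)–(d): forbidden (parity, ΔS, ΔL, ΔJ).
(b)–(e): forbidden (parity, ΔS, ΔL, ΔJ).
(c)–(d): forbidden (parity).
(c)–(e): forbidden (parity).
(d)–(e): forbidden (parity).
Allowed pairs: 3 of 10.

3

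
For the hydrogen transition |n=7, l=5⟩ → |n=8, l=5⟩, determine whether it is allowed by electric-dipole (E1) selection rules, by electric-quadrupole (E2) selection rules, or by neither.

E2

Δl = 5 − 5 = +0; l_i + l_f = 10.
E1 (Δl = ±1): not satisfied.
E2 (Δl = 0,±2, l_i+l_f ≥ 2): satisfied.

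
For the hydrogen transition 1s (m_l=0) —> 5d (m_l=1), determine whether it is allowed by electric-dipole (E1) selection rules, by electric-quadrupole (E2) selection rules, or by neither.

E2

Δl = 2 − 0 = +2; l_i + l_f = 2.
Δm_l = +1.
E1 (Δl = ±1, |Δm_l| ≤ 1): not satisfied.
E2 (Δl = 0,±2, l_i+l_f ≥ 2, |Δm_l| ≤ 2): satisfied.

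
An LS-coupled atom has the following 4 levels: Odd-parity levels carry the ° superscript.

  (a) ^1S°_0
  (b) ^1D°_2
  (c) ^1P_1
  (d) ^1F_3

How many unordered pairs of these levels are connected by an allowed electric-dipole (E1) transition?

(a)–(b): forbidden (parity, ΔL, ΔJ).
(a)–(c): allowed.
(a)–(d): forbidden (ΔL, ΔJ).
(b)–(c): allowed.
(b)–(d): allowed.
(c)–(d): forbidden (parity, ΔL, ΔJ).
Allowed pairs: 3 of 6.

3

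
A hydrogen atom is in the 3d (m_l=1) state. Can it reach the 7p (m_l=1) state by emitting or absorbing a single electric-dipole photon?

l: 2 → 1 (Δl = -1). Δl = ±1 passes.
Δm_l = 1 − (1) = +0. E1 requires Δm_l = 0, ±1: passes.
All E1 selection rules are satisfied.

allowed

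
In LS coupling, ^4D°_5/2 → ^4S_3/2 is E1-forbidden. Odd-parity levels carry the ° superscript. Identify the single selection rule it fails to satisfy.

the ΔL = 0, ±1 rule

Initial level: S=3/2, L=2, J=5/2, parity odd. Final level: S=3/2, L=0, J=3/2, parity even.
Parity must change: odd → even — ✓.
ΔS = 0: S: 3/2 → 3/2 — ✓.
ΔL = 0, ±1 (not L=0↔0): L: 2 → 0, ΔL = -2 — ✗.
ΔJ = 0, ±1 (not J=0↔0): J: 5/2 → 3/2, ΔJ = -1 — ✓.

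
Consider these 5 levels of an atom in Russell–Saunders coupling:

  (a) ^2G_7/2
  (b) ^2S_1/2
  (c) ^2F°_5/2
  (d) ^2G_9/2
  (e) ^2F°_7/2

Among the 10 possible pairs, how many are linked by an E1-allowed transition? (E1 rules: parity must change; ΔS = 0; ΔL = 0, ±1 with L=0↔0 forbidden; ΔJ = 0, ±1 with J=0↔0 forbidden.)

(a)–(b): forbidden (parity, ΔL, ΔJ).
(a)–(c): allowed.
(a)–(d): forbidden (parity).
(a)–(e): allowed.
(b)–(c): forbidden (ΔL, ΔJ).
(b)–(d): forbidden (parity, ΔL, ΔJ).
(b)–(e): forbidden (ΔL, ΔJ).
(c)–(d): forbidden (ΔJ).
(c)–(e): forbidden (parity).
(d)–(e): allowed.
Allowed pairs: 3 of 10.

3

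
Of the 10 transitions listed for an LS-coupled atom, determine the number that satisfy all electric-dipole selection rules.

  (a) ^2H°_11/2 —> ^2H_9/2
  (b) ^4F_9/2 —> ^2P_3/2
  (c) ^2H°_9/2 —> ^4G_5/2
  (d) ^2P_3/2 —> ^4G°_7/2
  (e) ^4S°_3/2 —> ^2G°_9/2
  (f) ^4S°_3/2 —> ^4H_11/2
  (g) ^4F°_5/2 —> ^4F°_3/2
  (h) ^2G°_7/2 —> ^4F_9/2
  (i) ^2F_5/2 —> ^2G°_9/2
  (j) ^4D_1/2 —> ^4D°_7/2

(a) allowed
(b) forbidden (parity, ΔS, ΔL, ΔJ fail)
(c) forbidden (ΔS, ΔJ fail)
(d) forbidden (ΔS, ΔL, ΔJ fail)
(e) forbidden (parity, ΔS, ΔL, ΔJ fail)
(f) forbidden (ΔL, ΔJ fail)
(g) forbidden (parity fails)
(h) forbidden (ΔS fails)
(i) forbidden (ΔJ fails)
(j) forbidden (ΔJ fails)
Total allowed: 1 of 10.

1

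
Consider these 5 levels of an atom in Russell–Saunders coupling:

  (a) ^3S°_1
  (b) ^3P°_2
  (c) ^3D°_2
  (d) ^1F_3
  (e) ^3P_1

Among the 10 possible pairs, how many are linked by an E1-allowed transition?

3

(a)–(b): forbidden (parity).
(a)–(c): forbidden (parity, ΔL).
(a)–(d): forbidden (ΔS, ΔL, ΔJ).
(a)–(e): allowed.
(b)–(c): forbidden (parity).
(b)–(d): forbidden (ΔS, ΔL).
(b)–(e): allowed.
(c)–(d): forbidden (ΔS).
(c)–(e): allowed.
(d)–(e): forbidden (parity, ΔS, ΔL, ΔJ).
Allowed pairs: 3 of 10.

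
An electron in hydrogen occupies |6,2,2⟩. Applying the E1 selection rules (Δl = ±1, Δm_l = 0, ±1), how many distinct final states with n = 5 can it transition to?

E1 requires Δl = ±1, so l_f ∈ {1, 3}; with 0 ≤ l_f ≤ n_f−1 = 4, the allowed l_f values are {1, 3}.
For l_f = 1: m_f ∈ {m_i−1, m_i, m_i+1} ∩ [−1, 1] = {1} → 1 state.
For l_f = 3: m_f ∈ {m_i−1, m_i, m_i+1} ∩ [−3, 3] = {1, 2, 3} → 3 states.
Total: 4.

4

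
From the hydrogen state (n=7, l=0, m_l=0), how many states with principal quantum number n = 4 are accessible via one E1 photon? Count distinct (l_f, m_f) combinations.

E1 requires Δl = ±1, so l_f ∈ {-1, 1}; with 0 ≤ l_f ≤ n_f−1 = 3, the allowed l_f values are {1}.
For l_f = 1: m_f ∈ {m_i−1, m_i, m_i+1} ∩ [−1, 1] = {-1, 0, 1} → 3 states.
Total: 3.

3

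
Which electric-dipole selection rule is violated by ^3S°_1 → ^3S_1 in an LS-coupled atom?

Parity must change: odd → even — ✓.
ΔS = 0: S: 1 → 1 — ✓.
ΔL = 0, ±1 (not L=0↔0): L: 0 → 0, ΔL = +0 — ✗.
ΔJ = 0, ±1 (not J=0↔0): J: 1 → 1, ΔJ = +0 — ✓.

the L=0 ↔ L=0 exclusion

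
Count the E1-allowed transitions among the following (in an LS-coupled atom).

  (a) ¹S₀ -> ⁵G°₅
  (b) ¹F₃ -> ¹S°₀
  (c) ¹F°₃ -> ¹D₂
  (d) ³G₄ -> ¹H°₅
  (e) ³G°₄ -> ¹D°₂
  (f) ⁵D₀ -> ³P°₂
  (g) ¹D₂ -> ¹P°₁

(a) forbidden (ΔS, ΔL, ΔJ fail)
(b) forbidden (ΔL, ΔJ fail)
(c) allowed
(d) forbidden (ΔS fails)
(e) forbidden (parity, ΔS, ΔL, ΔJ fail)
(f) forbidden (ΔS, ΔJ fail)
(g) allowed
Total allowed: 2 of 7.

2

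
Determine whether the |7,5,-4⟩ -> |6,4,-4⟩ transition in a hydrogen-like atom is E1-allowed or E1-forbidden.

l: 5 → 4 (Δl = -1). Δl = ±1 ok.
Δm_l = -4 − (-4) = +0. E1 requires Δm_l = 0, ±1: ok.
All E1 selection rules are satisfied.

allowed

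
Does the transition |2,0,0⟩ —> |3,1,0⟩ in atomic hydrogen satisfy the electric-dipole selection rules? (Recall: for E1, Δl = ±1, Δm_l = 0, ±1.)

allowed

Δl = 1 − 0 = +1; the E1 rule Δl = ±1 is passes.
m_l: 0 → 0 (Δm_l = +0). |Δm_l| ≤ 1 passes.
All E1 selection rules are satisfied.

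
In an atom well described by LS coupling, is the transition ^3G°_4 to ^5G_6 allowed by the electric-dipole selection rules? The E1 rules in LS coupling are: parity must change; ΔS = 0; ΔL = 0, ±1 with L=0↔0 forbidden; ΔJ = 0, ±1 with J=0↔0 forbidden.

Parity must change: odd → even — ok.
ΔL = 0, ±1 (not L=0↔0): L: 4 → 4, ΔL = +0 — ok.
ΔJ = 0, ±1 (not J=0↔0): J: 4 → 6, ΔJ = +2 — fails.
ΔS = 0: S: 1 → 2 — fails.
Rule(s) violated: ΔS, ΔJ.

forbidden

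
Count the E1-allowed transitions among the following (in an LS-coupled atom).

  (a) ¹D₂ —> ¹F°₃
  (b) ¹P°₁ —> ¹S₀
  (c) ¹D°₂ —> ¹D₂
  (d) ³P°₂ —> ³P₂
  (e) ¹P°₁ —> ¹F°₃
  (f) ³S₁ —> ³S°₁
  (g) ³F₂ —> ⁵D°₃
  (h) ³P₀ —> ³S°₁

5

(a) allowed
(b) allowed
(c) allowed
(d) allowed
(e) forbidden (parity, ΔL, ΔJ fail)
(f) forbidden (ΔL fails)
(g) forbidden (ΔS fails)
(h) allowed
Total allowed: 5 of 8.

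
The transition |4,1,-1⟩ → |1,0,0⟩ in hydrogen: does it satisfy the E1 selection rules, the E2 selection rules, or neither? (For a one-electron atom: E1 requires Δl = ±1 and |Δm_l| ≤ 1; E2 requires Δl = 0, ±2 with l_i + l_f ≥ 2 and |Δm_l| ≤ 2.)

E1

Δl = 0 − 1 = -1; l_i + l_f = 1.
Δm_l = +1.
E1 (Δl = ±1, |Δm_l| ≤ 1): satisfied.
E2 (Δl = 0,±2, l_i+l_f ≥ 2, |Δm_l| ≤ 2): not satisfied.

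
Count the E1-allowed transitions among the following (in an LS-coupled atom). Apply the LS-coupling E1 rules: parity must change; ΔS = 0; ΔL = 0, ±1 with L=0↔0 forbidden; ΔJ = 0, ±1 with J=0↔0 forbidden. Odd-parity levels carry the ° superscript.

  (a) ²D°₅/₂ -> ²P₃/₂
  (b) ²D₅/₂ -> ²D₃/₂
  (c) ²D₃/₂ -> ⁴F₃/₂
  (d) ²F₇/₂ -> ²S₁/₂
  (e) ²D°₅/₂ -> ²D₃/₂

(a) allowed
(b) forbidden (parity fails)
(c) forbidden (parity, ΔS fail)
(d) forbidden (parity, ΔL, ΔJ fail)
(e) allowed
Total allowed: 2 of 5.

2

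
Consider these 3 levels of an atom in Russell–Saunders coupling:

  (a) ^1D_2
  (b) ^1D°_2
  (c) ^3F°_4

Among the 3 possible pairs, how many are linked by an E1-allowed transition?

(a)–(b): allowed.
(a)–(c): forbidden (ΔS, ΔJ).
(b)–(c): forbidden (parity, ΔS, ΔJ).
Allowed pairs: 1 of 3.

1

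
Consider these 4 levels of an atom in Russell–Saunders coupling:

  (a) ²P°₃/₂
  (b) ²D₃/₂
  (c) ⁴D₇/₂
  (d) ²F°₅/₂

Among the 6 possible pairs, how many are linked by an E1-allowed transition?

(a)–(b): allowed.
(a)–(c): forbidden (ΔS, ΔJ).
(a)–(d): forbidden (parity, ΔL).
(b)–(c): forbidden (parity, ΔS, ΔJ).
(b)–(d): allowed.
(c)–(d): forbidden (ΔS).
Allowed pairs: 2 of 6.

2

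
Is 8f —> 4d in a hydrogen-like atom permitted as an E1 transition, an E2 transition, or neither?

Δl = 2 − 3 = -1; l_i + l_f = 5.
E1 (Δl = ±1): satisfied.
E2 (Δl = 0,±2, l_i+l_f ≥ 2): not satisfied.

E1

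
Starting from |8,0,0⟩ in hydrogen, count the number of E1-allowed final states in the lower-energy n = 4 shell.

3

E1 requires Δl = ±1, so l_f ∈ {-1, 1}; with 0 ≤ l_f ≤ n_f−1 = 3, the allowed l_f values are {1}.
For l_f = 1: m_f ∈ {m_i−1, m_i, m_i+1} ∩ [−1, 1] = {-1, 0, 1} → 3 states.
Total: 3.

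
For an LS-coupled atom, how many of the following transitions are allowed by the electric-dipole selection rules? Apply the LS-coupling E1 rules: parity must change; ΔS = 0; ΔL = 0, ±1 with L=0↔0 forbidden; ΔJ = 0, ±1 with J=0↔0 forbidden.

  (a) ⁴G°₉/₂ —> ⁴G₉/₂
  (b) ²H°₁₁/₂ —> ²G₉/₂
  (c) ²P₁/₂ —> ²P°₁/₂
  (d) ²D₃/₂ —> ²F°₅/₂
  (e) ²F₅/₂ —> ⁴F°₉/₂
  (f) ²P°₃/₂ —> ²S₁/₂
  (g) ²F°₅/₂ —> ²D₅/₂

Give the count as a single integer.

(a) allowed
(b) allowed
(c) allowed
(d) allowed
(e) forbidden (ΔS, ΔJ fail)
(f) allowed
(g) allowed
Total allowed: 6 of 7.

6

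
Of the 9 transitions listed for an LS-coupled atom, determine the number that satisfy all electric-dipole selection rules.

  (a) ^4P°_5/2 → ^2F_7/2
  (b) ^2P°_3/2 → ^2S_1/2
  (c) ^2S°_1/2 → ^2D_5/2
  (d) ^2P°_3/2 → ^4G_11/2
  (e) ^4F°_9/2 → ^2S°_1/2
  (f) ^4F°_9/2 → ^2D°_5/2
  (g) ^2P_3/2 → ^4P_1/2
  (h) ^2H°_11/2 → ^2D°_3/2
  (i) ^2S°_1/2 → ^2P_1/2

2

(a) forbidden (ΔS, ΔL fail)
(b) allowed
(c) forbidden (ΔL, ΔJ fail)
(d) forbidden (ΔS, ΔL, ΔJ fail)
(e) forbidden (parity, ΔS, ΔL, ΔJ fail)
(f) forbidden (parity, ΔS, ΔJ fail)
(g) forbidden (parity, ΔS fail)
(h) forbidden (parity, ΔL, ΔJ fail)
(i) allowed
Total allowed: 2 of 9.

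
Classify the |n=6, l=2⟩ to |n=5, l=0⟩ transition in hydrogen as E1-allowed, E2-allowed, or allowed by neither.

E2

Δl = 0 − 2 = -2; l_i + l_f = 2.
E1 (Δl = ±1): not satisfied.
E2 (Δl = 0,±2, l_i+l_f ≥ 2): satisfied.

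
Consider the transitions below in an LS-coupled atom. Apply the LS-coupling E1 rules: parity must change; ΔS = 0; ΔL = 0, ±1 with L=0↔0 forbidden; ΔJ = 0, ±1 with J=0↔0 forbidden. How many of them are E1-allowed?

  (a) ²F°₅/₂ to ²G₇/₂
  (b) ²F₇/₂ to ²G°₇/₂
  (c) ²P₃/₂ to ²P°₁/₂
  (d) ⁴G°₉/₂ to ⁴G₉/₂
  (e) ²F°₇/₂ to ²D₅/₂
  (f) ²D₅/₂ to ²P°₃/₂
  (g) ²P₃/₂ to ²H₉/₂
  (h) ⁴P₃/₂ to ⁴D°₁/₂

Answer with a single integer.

7

(a) allowed
(b) allowed
(c) allowed
(d) allowed
(e) allowed
(f) allowed
(g) forbidden (parity, ΔL, ΔJ fail)
(h) allowed
Total allowed: 7 of 8.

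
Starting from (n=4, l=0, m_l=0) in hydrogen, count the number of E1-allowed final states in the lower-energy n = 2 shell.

3

E1 requires Δl = ±1, so l_f ∈ {-1, 1}; with 0 ≤ l_f ≤ n_f−1 = 1, the allowed l_f values are {1}.
For l_f = 1: m_f ∈ {m_i−1, m_i, m_i+1} ∩ [−1, 1] = {-1, 0, 1} → 3 states.
Total: 3.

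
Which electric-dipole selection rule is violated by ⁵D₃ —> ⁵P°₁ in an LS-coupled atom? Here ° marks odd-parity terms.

the ΔJ = 0, ±1 rule

Initial level: S=2, L=2, J=3, parity even. Final level: S=2, L=1, J=1, parity odd.
ΔS = 0: S: 2 → 2 — passes.
ΔJ = 0, ±1 (not J=0↔0): J: 3 → 1, ΔJ = -2 — fails.
Parity must change: even → odd — passes.
ΔL = 0, ±1 (not L=0↔0): L: 2 → 1, ΔL = -1 — passes.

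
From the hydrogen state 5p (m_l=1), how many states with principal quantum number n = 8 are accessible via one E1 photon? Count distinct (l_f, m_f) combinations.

4

E1 requires Δl = ±1, so l_f ∈ {0, 2}; with 0 ≤ l_f ≤ n_f−1 = 7, the allowed l_f values are {0, 2}.
For l_f = 0: m_f ∈ {m_i−1, m_i, m_i+1} ∩ [−0, 0] = {0} → 1 state.
For l_f = 2: m_f ∈ {m_i−1, m_i, m_i+1} ∩ [−2, 2] = {0, 1, 2} → 3 states.
Total: 4.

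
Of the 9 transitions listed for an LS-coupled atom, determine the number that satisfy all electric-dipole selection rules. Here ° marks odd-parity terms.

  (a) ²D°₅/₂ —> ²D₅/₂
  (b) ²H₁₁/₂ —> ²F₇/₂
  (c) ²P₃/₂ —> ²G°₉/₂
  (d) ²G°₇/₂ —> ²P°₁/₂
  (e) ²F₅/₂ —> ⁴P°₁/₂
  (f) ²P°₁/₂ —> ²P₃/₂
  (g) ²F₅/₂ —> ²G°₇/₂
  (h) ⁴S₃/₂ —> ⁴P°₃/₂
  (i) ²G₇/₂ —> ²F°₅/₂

(a) allowed
(b) forbidden (parity, ΔL, ΔJ fail)
(c) forbidden (ΔL, ΔJ fail)
(d) forbidden (parity, ΔL, ΔJ fail)
(e) forbidden (ΔS, ΔL, ΔJ fail)
(f) allowed
(g) allowed
(h) allowed
(i) allowed
Total allowed: 5 of 9.

5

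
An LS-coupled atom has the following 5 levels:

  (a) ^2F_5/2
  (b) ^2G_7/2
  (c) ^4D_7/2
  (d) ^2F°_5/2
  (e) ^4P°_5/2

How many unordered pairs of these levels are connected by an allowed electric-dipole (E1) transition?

(a)–(b): forbidden (parity).
(a)–(c): forbidden (parity, ΔS).
(a)–(d): allowed.
(a)–(e): forbidden (ΔS, ΔL).
(b)–(c): forbidden (parity, ΔS, ΔL).
(b)–(d): allowed.
(b)–(e): forbidden (ΔS, ΔL).
(c)–(d): forbidden (ΔS).
(c)–(e): allowed.
(d)–(e): forbidden (parity, ΔS, ΔL).
Allowed pairs: 3 of 10.

3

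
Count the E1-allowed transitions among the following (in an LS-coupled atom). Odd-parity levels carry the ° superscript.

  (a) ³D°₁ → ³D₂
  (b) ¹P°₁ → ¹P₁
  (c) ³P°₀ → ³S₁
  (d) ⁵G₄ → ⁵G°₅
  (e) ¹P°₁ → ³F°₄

4

(a) allowed
(b) allowed
(c) allowed
(d) allowed
(e) forbidden (parity, ΔS, ΔL, ΔJ fail)
Total allowed: 4 of 5.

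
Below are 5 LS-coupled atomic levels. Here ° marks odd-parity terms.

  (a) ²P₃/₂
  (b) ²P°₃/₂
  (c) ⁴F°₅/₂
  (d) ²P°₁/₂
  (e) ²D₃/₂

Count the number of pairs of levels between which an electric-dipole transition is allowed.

4

(a)–(b): allowed.
(a)–(c): forbidden (ΔS, ΔL).
(a)–(d): allowed.
(a)–(e): forbidden (parity).
(b)–(c): forbidden (parity, ΔS, ΔL).
(b)–(d): forbidden (parity).
(b)–(e): allowed.
(c)–(d): forbidden (parity, ΔS, ΔL, ΔJ).
(c)–(e): forbidden (ΔS).
(d)–(e): allowed.
Allowed pairs: 4 of 10.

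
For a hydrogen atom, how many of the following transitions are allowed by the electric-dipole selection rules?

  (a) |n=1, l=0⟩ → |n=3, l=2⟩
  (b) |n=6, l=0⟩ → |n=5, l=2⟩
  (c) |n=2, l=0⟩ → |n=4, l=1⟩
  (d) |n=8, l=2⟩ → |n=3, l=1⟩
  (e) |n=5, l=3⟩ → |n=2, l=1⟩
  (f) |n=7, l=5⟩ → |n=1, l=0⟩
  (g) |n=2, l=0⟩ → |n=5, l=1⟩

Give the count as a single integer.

3

(a) forbidden — Δl = +2 (E1 requires Δl = ±1)
(b) forbidden — Δl = +2 (E1 requires Δl = ±1)
(c) allowed
(d) allowed
(e) forbidden — Δl = -2 (E1 requires Δl = ±1)
(f) forbidden — Δl = -5 (E1 requires Δl = ±1)
(g) allowed
Total allowed: 3 of 7.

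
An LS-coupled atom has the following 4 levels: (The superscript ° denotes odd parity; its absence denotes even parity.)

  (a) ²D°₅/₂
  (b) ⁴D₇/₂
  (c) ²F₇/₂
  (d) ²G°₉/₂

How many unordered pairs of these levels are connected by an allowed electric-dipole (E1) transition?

(a)–(b): forbidden (ΔS).
(a)–(c): allowed.
(a)–(d): forbidden (parity, ΔL, ΔJ).
(b)–(c): forbidden (parity, ΔS).
(b)–(d): forbidden (ΔS, ΔL).
(c)–(d): allowed.
Allowed pairs: 2 of 6.

2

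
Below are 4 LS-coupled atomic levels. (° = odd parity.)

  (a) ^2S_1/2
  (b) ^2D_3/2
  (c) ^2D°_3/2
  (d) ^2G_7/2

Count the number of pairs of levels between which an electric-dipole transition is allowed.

(a)–(b): forbidden (parity, ΔL).
(a)–(c): forbidden (ΔL).
(a)–(d): forbidden (parity, ΔL, ΔJ).
(b)–(c): allowed.
(b)–(d): forbidden (parity, ΔL, ΔJ).
(c)–(d): forbidden (ΔL, ΔJ).
Allowed pairs: 1 of 6.

1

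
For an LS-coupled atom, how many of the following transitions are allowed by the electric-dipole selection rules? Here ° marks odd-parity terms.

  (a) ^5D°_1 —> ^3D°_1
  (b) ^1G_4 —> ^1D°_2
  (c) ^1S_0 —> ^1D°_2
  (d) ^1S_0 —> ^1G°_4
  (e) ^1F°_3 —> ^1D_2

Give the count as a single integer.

1

(a) forbidden (parity, ΔS fail)
(b) forbidden (ΔL, ΔJ fail)
(c) forbidden (ΔL, ΔJ fail)
(d) forbidden (ΔL, ΔJ fail)
(e) allowed
Total allowed: 1 of 5.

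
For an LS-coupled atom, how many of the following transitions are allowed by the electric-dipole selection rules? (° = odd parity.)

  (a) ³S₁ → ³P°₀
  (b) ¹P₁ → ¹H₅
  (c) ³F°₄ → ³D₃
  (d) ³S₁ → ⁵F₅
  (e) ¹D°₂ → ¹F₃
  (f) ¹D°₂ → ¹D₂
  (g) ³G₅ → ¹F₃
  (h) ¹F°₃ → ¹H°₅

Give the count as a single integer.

(a) allowed
(b) forbidden (parity, ΔL, ΔJ fail)
(c) allowed
(d) forbidden (parity, ΔS, ΔL, ΔJ fail)
(e) allowed
(f) allowed
(g) forbidden (parity, ΔS, ΔJ fail)
(h) forbidden (parity, ΔL, ΔJ fail)
Total allowed: 4 of 8.

4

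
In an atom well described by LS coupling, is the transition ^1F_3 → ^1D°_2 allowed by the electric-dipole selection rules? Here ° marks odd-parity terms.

Reading off the term symbols: S 0→0, L 3→2, J 3→2, parity even→odd.
Parity must change: even → odd — ok.
ΔS = 0: S: 0 → 0 — ok.
ΔL = 0, ±1 (not L=0↔0): L: 3 → 2, ΔL = -1 — ok.
ΔJ = 0, ±1 (not J=0↔0): J: 3 → 2, ΔJ = -1 — ok.
All four E1 rules are satisfied.

allowed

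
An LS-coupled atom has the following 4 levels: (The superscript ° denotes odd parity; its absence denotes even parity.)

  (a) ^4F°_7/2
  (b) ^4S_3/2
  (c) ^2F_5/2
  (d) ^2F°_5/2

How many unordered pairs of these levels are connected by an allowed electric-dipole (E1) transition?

1

(a)–(b): forbidden (ΔL, ΔJ).
(a)–(c): forbidden (ΔS).
(a)–(d): forbidden (parity, ΔS).
(b)–(c): forbidden (parity, ΔS, ΔL).
(b)–(d): forbidden (ΔS, ΔL).
(c)–(d): allowed.
Allowed pairs: 1 of 6.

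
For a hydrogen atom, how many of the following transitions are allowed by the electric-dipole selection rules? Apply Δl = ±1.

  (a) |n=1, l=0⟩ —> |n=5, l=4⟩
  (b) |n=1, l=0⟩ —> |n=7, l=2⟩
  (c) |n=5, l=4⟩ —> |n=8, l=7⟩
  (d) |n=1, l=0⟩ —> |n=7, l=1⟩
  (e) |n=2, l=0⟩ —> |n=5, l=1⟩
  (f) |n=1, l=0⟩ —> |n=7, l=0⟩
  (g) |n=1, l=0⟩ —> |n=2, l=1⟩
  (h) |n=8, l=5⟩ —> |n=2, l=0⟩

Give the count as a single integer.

(a) forbidden — Δl = +4 (E1 requires Δl = ±1)
(b) forbidden — Δl = +2 (E1 requires Δl = ±1)
(c) forbidden — Δl = +3 (E1 requires Δl = ±1)
(d) allowed
(e) allowed
(f) forbidden — Δl = +0 (E1 requires Δl = ±1)
(g) allowed
(h) forbidden — Δl = -5 (E1 requires Δl = ±1)
Total allowed: 3 of 8.

3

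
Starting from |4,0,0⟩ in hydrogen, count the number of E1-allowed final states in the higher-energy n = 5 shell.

3

E1 requires Δl = ±1, so l_f ∈ {-1, 1}; with 0 ≤ l_f ≤ n_f−1 = 4, the allowed l_f values are {1}.
For l_f = 1: m_f ∈ {m_i−1, m_i, m_i+1} ∩ [−1, 1] = {-1, 0, 1} → 3 states.
Total: 3.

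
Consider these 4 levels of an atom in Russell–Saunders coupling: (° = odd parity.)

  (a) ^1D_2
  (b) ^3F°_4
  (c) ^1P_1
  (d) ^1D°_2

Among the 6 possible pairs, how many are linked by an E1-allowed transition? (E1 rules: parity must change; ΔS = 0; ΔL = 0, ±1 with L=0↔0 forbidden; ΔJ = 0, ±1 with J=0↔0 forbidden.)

2

(a)–(b): forbidden (ΔS, ΔJ).
(a)–(c): forbidden (parity).
(a)–(d): allowed.
(b)–(c): forbidden (ΔS, ΔL, ΔJ).
(b)–(d): forbidden (parity, ΔS, ΔJ).
(c)–(d): allowed.
Allowed pairs: 2 of 6.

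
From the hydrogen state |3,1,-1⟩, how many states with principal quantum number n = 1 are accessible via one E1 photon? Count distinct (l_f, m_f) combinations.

E1 requires Δl = ±1, so l_f ∈ {0, 2}; with 0 ≤ l_f ≤ n_f−1 = 0, the allowed l_f values are {0}.
For l_f = 0: m_f ∈ {m_i−1, m_i, m_i+1} ∩ [−0, 0] = {0} → 1 state.
Total: 1.

1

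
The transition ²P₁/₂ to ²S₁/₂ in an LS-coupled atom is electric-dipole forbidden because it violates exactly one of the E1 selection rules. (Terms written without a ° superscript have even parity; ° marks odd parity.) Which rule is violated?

Reading off the term symbols: S 1/2→1/2, L 1→0, J 1/2→1/2, parity even→even.
Parity must change: even → even — fails.
ΔS = 0: S: 1/2 → 1/2 — ok.
ΔL = 0, ±1 (not L=0↔0): L: 1 → 0, ΔL = -1 — ok.
ΔJ = 0, ±1 (not J=0↔0): J: 1/2 → 1/2, ΔJ = +0 — ok.

parity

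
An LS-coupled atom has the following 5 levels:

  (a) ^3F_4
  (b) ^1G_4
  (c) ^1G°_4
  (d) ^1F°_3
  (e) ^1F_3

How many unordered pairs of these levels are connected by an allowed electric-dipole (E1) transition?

(a)–(b): forbidden (parity, ΔS).
(a)–(c): forbidden (ΔS).
(a)–(d): forbidden (ΔS).
(a)–(e): forbidden (parity, ΔS).
(b)–(c): allowed.
(b)–(d): allowed.
(b)–(e): forbidden (parity).
(c)–(d): forbidden (parity).
(c)–(e): allowed.
(d)–(e): allowed.
Allowed pairs: 4 of 10.

4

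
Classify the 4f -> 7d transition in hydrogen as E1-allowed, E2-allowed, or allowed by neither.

E1

Δl = 2 − 3 = -1; l_i + l_f = 5.
E1 (Δl = ±1): satisfied.
E2 (Δl = 0,±2, l_i+l_f ≥ 2): not satisfied.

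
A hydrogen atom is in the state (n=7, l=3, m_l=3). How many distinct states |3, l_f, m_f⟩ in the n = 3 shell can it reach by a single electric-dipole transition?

1

E1 requires Δl = ±1, so l_f ∈ {2, 4}; with 0 ≤ l_f ≤ n_f−1 = 2, the allowed l_f values are {2}.
For l_f = 2: m_f ∈ {m_i−1, m_i, m_i+1} ∩ [−2, 2] = {2} → 1 state.
Total: 1.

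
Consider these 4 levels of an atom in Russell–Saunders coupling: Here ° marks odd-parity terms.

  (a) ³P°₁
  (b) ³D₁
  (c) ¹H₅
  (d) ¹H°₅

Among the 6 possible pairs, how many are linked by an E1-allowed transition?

(a)–(b): allowed.
(a)–(c): forbidden (ΔS, ΔL, ΔJ).
(a)–(d): forbidden (parity, ΔS, ΔL, ΔJ).
(b)–(c): forbidden (parity, ΔS, ΔL, ΔJ).
(b)–(d): forbidden (ΔS, ΔL, ΔJ).
(c)–(d): allowed.
Allowed pairs: 2 of 6.

2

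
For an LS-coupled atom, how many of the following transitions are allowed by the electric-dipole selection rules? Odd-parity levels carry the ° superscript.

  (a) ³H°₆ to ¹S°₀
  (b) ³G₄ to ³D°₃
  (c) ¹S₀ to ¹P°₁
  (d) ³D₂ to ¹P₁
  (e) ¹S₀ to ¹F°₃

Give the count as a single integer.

1

(a) forbidden (parity, ΔS, ΔL, ΔJ fail)
(b) forbidden (ΔL fails)
(c) allowed
(d) forbidden (parity, ΔS fail)
(e) forbidden (ΔL, ΔJ fail)
Total allowed: 1 of 5.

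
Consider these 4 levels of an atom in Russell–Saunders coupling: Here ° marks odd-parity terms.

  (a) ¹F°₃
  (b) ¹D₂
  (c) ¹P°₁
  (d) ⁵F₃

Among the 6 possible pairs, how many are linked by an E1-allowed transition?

2

(a)–(b): allowed.
(a)–(c): forbidden (parity, ΔL, ΔJ).
(a)–(d): forbidden (ΔS).
(b)–(c): allowed.
(b)–(d): forbidden (parity, ΔS).
(c)–(d): forbidden (ΔS, ΔL, ΔJ).
Allowed pairs: 2 of 6.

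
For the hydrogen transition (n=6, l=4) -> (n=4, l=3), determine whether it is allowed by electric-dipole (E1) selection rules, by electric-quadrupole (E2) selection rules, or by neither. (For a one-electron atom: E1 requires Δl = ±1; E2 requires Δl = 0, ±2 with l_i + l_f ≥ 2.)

E1

Δl = 3 − 4 = -1; l_i + l_f = 7.
E1 (Δl = ±1): satisfied.
E2 (Δl = 0,±2, l_i+l_f ≥ 2): not satisfied.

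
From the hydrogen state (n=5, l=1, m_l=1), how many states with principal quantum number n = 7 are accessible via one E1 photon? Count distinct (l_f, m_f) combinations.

E1 requires Δl = ±1, so l_f ∈ {0, 2}; with 0 ≤ l_f ≤ n_f−1 = 6, the allowed l_f values are {0, 2}.
For l_f = 0: m_f ∈ {m_i−1, m_i, m_i+1} ∩ [−0, 0] = {0} → 1 state.
For l_f = 2: m_f ∈ {m_i−1, m_i, m_i+1} ∩ [−2, 2] = {0, 1, 2} → 3 states.
Total: 4.

4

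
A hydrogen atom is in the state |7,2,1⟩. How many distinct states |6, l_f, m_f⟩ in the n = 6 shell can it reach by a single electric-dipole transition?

5

E1 requires Δl = ±1, so l_f ∈ {1, 3}; with 0 ≤ l_f ≤ n_f−1 = 5, the allowed l_f values are {1, 3}.
For l_f = 1: m_f ∈ {m_i−1, m_i, m_i+1} ∩ [−1, 1] = {0, 1} → 2 states.
For l_f = 3: m_f ∈ {m_i−1, m_i, m_i+1} ∩ [−3, 3] = {0, 1, 2} → 3 states.
Total: 5.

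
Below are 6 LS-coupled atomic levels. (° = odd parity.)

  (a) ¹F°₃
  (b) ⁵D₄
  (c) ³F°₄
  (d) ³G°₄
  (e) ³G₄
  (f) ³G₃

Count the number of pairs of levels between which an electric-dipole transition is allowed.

(a)–(b): forbidden (ΔS).
(a)–(c): forbidden (parity, ΔS).
(a)–(d): forbidden (parity, ΔS).
(a)–(e): forbidden (ΔS).
(a)–(f): forbidden (ΔS).
(b)–(c): forbidden (ΔS).
(b)–(d): forbidden (ΔS, ΔL).
(b)–(e): forbidden (parity, ΔS, ΔL).
(b)–(f): forbidden (parity, ΔS, ΔL).
(c)–(d): forbidden (parity).
(c)–(e): allowed.
(c)–(f): allowed.
(d)–(e): allowed.
(d)–(f): allowed.
(e)–(f): forbidden (parity).
Allowed pairs: 4 of 15.

4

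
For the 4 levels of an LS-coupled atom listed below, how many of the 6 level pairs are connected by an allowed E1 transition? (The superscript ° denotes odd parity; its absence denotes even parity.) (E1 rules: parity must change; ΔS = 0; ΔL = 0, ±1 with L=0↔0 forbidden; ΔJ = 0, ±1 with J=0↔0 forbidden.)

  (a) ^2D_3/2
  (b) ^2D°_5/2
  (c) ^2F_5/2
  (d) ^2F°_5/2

(a)–(b): allowed.
(a)–(c): forbidden (parity).
(a)–(d): allowed.
(b)–(c): allowed.
(b)–(d): forbidden (parity).
(c)–(d): allowed.
Allowed pairs: 4 of 6.

4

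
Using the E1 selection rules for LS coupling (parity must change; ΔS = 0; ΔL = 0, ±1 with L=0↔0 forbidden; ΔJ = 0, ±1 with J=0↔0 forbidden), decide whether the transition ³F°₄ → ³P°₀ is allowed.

forbidden

Reading off the term symbols: S 1→1, L 3→1, J 4→0, parity odd→odd.
Parity must change: odd → odd — fails.
ΔS = 0: S: 1 → 1 — passes.
ΔL = 0, ±1 (not L=0↔0): L: 3 → 1, ΔL = -2 — fails.
ΔJ = 0, ±1 (not J=0↔0): J: 4 → 0, ΔJ = -4 — fails.
Rule(s) violated: parity, ΔL, ΔJ.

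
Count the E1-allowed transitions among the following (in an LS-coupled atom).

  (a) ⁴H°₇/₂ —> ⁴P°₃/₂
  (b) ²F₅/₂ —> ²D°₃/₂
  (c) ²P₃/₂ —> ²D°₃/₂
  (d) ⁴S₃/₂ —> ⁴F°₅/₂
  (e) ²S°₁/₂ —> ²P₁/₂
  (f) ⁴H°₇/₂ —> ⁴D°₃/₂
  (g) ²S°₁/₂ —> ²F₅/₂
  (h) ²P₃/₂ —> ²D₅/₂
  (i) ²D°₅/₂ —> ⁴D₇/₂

3

(a) forbidden (parity, ΔL, ΔJ fail)
(b) allowed
(c) allowed
(d) forbidden (ΔL fails)
(e) allowed
(f) forbidden (parity, ΔL, ΔJ fail)
(g) forbidden (ΔL, ΔJ fail)
(h) forbidden (parity fails)
(i) forbidden (ΔS fails)
Total allowed: 3 of 9.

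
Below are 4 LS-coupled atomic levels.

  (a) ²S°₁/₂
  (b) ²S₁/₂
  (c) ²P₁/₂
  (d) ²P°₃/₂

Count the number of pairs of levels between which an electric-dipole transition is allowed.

(a)–(b): forbidden (ΔL).
(a)–(c): allowed.
(a)–(d): forbidden (parity).
(b)–(c): forbidden (parity).
(b)–(d): allowed.
(c)–(d): allowed.
Allowed pairs: 3 of 6.

3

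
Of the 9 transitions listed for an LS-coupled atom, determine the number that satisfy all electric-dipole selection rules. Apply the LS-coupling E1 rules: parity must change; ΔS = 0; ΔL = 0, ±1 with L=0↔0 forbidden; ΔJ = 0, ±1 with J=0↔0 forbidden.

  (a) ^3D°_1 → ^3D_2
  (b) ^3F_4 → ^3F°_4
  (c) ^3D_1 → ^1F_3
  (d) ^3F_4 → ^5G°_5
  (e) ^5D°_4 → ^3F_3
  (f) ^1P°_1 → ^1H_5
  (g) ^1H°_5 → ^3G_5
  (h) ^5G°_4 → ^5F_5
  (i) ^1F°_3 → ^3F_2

(a) allowed
(b) allowed
(c) forbidden (parity, ΔS, ΔJ fail)
(d) forbidden (ΔS fails)
(e) forbidden (ΔS fails)
(f) forbidden (ΔL, ΔJ fail)
(g) forbidden (ΔS fails)
(h) allowed
(i) forbidden (ΔS fails)
Total allowed: 3 of 9.

3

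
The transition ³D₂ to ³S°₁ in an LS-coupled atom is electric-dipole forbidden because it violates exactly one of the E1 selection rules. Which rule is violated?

the ΔL = 0, ±1 rule

ΔS = 0: S: 1 → 1 — satisfied.
Parity must change: even → odd — satisfied.
ΔJ = 0, ±1 (not J=0↔0): J: 2 → 1, ΔJ = -1 — satisfied.
ΔL = 0, ±1 (not L=0↔0): L: 2 → 0, ΔL = -2 — violated.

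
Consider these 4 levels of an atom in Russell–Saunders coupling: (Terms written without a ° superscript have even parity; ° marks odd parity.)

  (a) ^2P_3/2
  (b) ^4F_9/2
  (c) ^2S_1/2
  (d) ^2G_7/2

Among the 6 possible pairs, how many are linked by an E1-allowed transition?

0

(a)–(b): forbidden (parity, ΔS, ΔL, ΔJ).
(a)–(c): forbidden (parity).
(a)–(d): forbidden (parity, ΔL, ΔJ).
(b)–(c): forbidden (parity, ΔS, ΔL, ΔJ).
(b)–(d): forbidden (parity, ΔS).
(c)–(d): forbidden (parity, ΔL, ΔJ).
Allowed pairs: 0 of 6.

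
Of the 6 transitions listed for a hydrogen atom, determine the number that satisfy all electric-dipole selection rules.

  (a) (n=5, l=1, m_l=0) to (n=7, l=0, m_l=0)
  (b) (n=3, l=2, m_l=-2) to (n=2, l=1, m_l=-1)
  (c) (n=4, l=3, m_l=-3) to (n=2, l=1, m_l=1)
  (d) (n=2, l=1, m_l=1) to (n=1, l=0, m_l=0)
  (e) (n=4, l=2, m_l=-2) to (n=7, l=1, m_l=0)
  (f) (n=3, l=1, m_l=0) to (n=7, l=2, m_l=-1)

(a) allowed
(b) allowed
(c) forbidden — Δl = -2 (E1 requires Δl = ±1); Δm_l = +4 (E1 requires Δm_l = 0, ±1)
(d) allowed
(e) forbidden — Δm_l = +2 (E1 requires Δm_l = 0, ±1)
(f) allowed
Total allowed: 4 of 6.

4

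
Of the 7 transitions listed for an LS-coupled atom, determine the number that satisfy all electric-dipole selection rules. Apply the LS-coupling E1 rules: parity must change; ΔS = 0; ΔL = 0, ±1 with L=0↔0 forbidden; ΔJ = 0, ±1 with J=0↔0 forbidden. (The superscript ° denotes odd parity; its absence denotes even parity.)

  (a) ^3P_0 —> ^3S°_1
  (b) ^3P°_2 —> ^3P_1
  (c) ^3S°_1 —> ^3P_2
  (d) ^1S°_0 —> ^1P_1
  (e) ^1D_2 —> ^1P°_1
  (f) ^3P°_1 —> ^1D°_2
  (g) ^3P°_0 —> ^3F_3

(a) allowed
(b) allowed
(c) allowed
(d) allowed
(e) allowed
(f) forbidden (parity, ΔS fail)
(g) forbidden (ΔL, ΔJ fail)
Total allowed: 5 of 7.

5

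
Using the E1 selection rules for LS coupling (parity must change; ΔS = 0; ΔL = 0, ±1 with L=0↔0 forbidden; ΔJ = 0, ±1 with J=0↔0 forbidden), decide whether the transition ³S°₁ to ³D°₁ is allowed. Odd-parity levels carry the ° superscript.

Reading off the term symbols: S 1→1, L 0→2, J 1→1, parity odd→odd.
Parity must change: odd → odd — fails.
ΔS = 0: S: 1 → 1 — ok.
ΔL = 0, ±1 (not L=0↔0): L: 0 → 2, ΔL = +2 — fails.
ΔJ = 0, ±1 (not J=0↔0): J: 1 → 1, ΔJ = +0 — ok.
Rule(s) violated: parity, ΔL.

forbidden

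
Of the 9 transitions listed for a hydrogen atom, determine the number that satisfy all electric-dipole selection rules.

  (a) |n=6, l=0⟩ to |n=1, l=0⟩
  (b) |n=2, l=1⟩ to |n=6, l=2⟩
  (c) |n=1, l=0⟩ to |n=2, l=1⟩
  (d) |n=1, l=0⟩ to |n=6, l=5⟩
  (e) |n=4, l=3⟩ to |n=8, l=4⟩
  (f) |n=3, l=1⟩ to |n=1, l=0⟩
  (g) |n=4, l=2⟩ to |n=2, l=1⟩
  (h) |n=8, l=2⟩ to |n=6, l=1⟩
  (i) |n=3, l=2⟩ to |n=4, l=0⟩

(a) forbidden — Δl = +0 (E1 requires Δl = ±1)
(b) allowed
(c) allowed
(d) forbidden — Δl = +5 (E1 requires Δl = ±1)
(e) allowed
(f) allowed
(g) allowed
(h) allowed
(i) forbidden — Δl = -2 (E1 requires Δl = ±1)
Total allowed: 6 of 9.

6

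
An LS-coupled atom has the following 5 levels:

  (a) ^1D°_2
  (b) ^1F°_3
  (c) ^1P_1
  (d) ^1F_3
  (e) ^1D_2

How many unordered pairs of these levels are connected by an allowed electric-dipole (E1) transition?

5

(a)–(b): forbidden (parity).
(a)–(c): allowed.
(a)–(d): allowed.
(a)–(e): allowed.
(b)–(c): forbidden (ΔL, ΔJ).
(b)–(d): allowed.
(b)–(e): allowed.
(c)–(d): forbidden (parity, ΔL, ΔJ).
(c)–(e): forbidden (parity).
(d)–(e): forbidden (parity).
Allowed pairs: 5 of 10.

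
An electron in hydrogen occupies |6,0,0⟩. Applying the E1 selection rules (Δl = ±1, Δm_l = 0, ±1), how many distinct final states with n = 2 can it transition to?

E1 requires Δl = ±1, so l_f ∈ {-1, 1}; with 0 ≤ l_f ≤ n_f−1 = 1, the allowed l_f values are {1}.
For l_f = 1: m_f ∈ {m_i−1, m_i, m_i+1} ∩ [−1, 1] = {-1, 0, 1} → 3 states.
Total: 3.

3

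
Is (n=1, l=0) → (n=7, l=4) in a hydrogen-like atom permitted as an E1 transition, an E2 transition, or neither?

neither

Δl = 4 − 0 = +4; l_i + l_f = 4.
E1 (Δl = ±1): not satisfied.
E2 (Δl = 0,±2, l_i+l_f ≥ 2): not satisfied.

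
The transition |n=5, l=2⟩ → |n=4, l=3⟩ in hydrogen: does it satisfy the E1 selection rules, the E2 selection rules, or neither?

E1

Δl = 3 − 2 = +1; l_i + l_f = 5.
E1 (Δl = ±1): satisfied.
E2 (Δl = 0,±2, l_i+l_f ≥ 2): not satisfied.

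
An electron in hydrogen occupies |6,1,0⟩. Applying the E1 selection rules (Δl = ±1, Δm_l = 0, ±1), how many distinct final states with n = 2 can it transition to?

1

E1 requires Δl = ±1, so l_f ∈ {0, 2}; with 0 ≤ l_f ≤ n_f−1 = 1, the allowed l_f values are {0}.
For l_f = 0: m_f ∈ {m_i−1, m_i, m_i+1} ∩ [−0, 0] = {0} → 1 state.
Total: 1.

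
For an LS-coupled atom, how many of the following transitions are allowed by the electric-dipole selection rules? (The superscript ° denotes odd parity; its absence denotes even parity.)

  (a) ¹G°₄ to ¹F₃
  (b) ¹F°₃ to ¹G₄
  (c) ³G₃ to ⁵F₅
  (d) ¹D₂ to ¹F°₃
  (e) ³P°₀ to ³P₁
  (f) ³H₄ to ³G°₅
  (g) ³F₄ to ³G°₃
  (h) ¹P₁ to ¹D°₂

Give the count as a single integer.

(a) allowed
(b) allowed
(c) forbidden (parity, ΔS, ΔJ fail)
(d) allowed
(e) allowed
(f) allowed
(g) allowed
(h) allowed
Total allowed: 7 of 8.

7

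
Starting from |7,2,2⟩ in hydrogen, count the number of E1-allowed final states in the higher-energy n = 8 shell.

4

E1 requires Δl = ±1, so l_f ∈ {1, 3}; with 0 ≤ l_f ≤ n_f−1 = 7, the allowed l_f values are {1, 3}.
For l_f = 1: m_f ∈ {m_i−1, m_i, m_i+1} ∩ [−1, 1] = {1} → 1 state.
For l_f = 3: m_f ∈ {m_i−1, m_i, m_i+1} ∩ [−3, 3] = {1, 2, 3} → 3 states.
Total: 4.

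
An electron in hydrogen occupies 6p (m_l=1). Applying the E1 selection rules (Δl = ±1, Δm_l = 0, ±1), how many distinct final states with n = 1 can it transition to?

1

E1 requires Δl = ±1, so l_f ∈ {0, 2}; with 0 ≤ l_f ≤ n_f−1 = 0, the allowed l_f values are {0}.
For l_f = 0: m_f ∈ {m_i−1, m_i, m_i+1} ∩ [−0, 0] = {0} → 1 state.
Total: 1.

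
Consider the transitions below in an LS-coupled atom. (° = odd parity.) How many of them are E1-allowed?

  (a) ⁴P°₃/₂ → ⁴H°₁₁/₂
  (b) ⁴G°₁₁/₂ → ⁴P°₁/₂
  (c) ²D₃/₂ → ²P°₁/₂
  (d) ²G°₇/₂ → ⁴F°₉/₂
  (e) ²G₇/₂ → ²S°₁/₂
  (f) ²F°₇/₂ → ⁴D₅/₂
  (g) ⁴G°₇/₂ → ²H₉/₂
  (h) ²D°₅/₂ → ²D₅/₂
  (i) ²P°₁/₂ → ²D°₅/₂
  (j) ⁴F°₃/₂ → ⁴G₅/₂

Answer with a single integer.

3

(a) forbidden (parity, ΔL, ΔJ fail)
(b) forbidden (parity, ΔL, ΔJ fail)
(c) allowed
(d) forbidden (parity, ΔS fail)
(e) forbidden (ΔL, ΔJ fail)
(f) forbidden (ΔS fails)
(g) forbidden (ΔS fails)
(h) allowed
(i) forbidden (parity, ΔJ fail)
(j) allowed
Total allowed: 3 of 10.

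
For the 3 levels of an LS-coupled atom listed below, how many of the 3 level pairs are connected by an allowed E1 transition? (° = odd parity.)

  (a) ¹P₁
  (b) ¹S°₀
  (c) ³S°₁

(a)–(b): allowed.
(a)–(c): forbidden (ΔS).
(b)–(c): forbidden (parity, ΔS, ΔL).
Allowed pairs: 1 of 3.

1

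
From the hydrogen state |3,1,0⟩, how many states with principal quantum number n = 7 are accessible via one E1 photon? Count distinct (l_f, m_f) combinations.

E1 requires Δl = ±1, so l_f ∈ {0, 2}; with 0 ≤ l_f ≤ n_f−1 = 6, the allowed l_f values are {0, 2}.
For l_f = 0: m_f ∈ {m_i−1, m_i, m_i+1} ∩ [−0, 0] = {0} → 1 state.
For l_f = 2: m_f ∈ {m_i−1, m_i, m_i+1} ∩ [−2, 2] = {-1, 0, 1} → 3 states.
Total: 4.

4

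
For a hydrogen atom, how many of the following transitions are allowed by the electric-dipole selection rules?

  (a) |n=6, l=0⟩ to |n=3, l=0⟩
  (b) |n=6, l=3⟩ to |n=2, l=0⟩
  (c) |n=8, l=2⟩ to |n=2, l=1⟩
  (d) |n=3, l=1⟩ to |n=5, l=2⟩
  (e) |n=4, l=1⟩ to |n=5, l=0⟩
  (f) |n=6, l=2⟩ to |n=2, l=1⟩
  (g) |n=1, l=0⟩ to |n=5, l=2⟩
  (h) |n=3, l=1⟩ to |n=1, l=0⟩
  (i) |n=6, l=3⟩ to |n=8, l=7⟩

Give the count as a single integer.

(a) forbidden — Δl = +0 (E1 requires Δl = ±1)
(b) forbidden — Δl = -3 (E1 requires Δl = ±1)
(c) allowed
(d) allowed
(e) allowed
(f) allowed
(g) forbidden — Δl = +2 (E1 requires Δl = ±1)
(h) allowed
(i) forbidden — Δl = +4 (E1 requires Δl = ±1)
Total allowed: 5 of 9.

5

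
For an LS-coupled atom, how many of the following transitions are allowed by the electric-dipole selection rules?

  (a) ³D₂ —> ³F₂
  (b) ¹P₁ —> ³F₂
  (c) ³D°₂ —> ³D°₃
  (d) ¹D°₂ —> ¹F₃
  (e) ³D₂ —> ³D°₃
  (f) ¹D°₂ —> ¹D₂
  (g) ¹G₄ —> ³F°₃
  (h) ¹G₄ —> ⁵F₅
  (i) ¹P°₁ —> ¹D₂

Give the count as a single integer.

(a) forbidden (parity fails)
(b) forbidden (parity, ΔS, ΔL fail)
(c) forbidden (parity fails)
(d) allowed
(e) allowed
(f) allowed
(g) forbidden (ΔS fails)
(h) forbidden (parity, ΔS fail)
(i) allowed
Total allowed: 4 of 9.

4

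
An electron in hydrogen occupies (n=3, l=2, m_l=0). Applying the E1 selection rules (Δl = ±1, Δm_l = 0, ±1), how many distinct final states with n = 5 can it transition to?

E1 requires Δl = ±1, so l_f ∈ {1, 3}; with 0 ≤ l_f ≤ n_f−1 = 4, the allowed l_f values are {1, 3}.
For l_f = 1: m_f ∈ {m_i−1, m_i, m_i+1} ∩ [−1, 1] = {-1, 0, 1} → 3 states.
For l_f = 3: m_f ∈ {m_i−1, m_i, m_i+1} ∩ [−3, 3] = {-1, 0, 1} → 3 states.
Total: 6.

6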